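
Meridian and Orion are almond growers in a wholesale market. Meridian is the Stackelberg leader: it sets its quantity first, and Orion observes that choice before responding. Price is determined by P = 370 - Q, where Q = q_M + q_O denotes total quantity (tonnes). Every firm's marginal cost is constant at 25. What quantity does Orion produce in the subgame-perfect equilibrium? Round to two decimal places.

Solve by backward induction. Given q_M, the follower Orion maximises π_O = (370 - q_M - q_O)q_O - 25q_O.
∂π_O/∂q_O = 345 - q_M - 2q_O = 0 gives the reaction function q_O = (345 - q_M)/2.
The leader anticipates this reaction. Substituting into P = 370 - Q gives P = 395/2 - (1/2)q_M, so π_M = (395/2 - (1/2)q_M)q_M - 25q_M.
The leader's first-order condition 345/2 - q_M = 0 yields q_M = 345/2.
Then q_O = (345 - 345/2)/2 = 345/4.

86.25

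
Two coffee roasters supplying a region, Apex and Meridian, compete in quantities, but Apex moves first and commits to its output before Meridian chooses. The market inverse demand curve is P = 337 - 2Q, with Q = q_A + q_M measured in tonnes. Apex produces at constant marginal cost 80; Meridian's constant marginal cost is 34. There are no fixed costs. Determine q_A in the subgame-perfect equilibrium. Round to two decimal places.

52.75

The follower Meridian best-responds to any q_A: π_M = (337 - 2Q)q_M - 34q_M.
Follower FOC: 303 - 2q_A - 4q_M = 0, so q_M(q_A) = (303 - 2q_A)/4.
Apex substitutes q_M(q_A) into its own profit: π_A = q_A(337 - 2q_A - (303 - 2q_A)/2) - 80q_A = (371/2 - q_A)q_A - 80q_A.
Leader FOC: 211/2 - 2q_A = 0, so q_A = 211/4.
Then q_M = (303 - 2·(211/4))/4 = 395/8.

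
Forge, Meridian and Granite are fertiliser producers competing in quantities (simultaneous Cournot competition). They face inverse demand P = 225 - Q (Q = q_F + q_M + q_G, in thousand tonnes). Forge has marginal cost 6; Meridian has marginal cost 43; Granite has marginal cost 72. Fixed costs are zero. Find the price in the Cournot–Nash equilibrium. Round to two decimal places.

86.50

Forge's profit: π_F = (225 - Q)q_F - (6q_F). Setting ∂π_F/∂q_F = 0: 219 - 2q_F - (q_M + q_G) = 0.
Meridian's first-order condition: 182 - 2q_M - (q_F + q_G) = 0.
Granite's first-order condition: 153 - 2q_G - (q_F + q_M) = 0.
Adding the 3 first-order conditions: 554 − 4Q = 0, so Q = 277/2.
Back-substituting: q_F = (219 − 277/2) = 161/2, q_M = (182 − 277/2) = 87/2, q_G = (153 − 277/2) = 29/2.
Total output Q = 277/2, so price P = 225 - 277/2 = 173/2.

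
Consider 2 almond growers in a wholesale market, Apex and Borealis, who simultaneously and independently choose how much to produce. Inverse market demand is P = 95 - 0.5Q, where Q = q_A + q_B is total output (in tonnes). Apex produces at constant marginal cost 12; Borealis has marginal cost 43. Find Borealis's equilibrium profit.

98

Apex's profit: π_A = (95 - 0.5Q)q_A - (12q_A). Setting ∂π_A/∂q_A = 0: 83 - q_A - (1/2)(q_B) = 0.
Borealis's profit: π_B = (95 - 0.5Q)q_B - (43q_B). Setting ∂π_B/∂q_B = 0: 52 - q_B - (1/2)(q_A) = 0.
Rearranging gives the reaction functions q_A = (83 - (1/2)q_B) and q_B = (52 - (1/2)q_A).
Solving the pair: q_A = 76, q_B = 14.
Price P = 95 - (1/2)·90 = 50.
Borealis's profit: (50 - 43)·14 = 98.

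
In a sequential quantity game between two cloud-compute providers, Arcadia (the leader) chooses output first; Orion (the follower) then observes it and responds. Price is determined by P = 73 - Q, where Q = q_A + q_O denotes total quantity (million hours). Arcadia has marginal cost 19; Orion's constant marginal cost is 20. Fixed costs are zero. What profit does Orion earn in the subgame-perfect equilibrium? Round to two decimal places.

Solve by backward induction. Given q_A, the follower Orion maximises π_O = (73 - q_A - q_O)q_O - 20q_O.
∂π_O/∂q_O = 53 - q_A - 2q_O = 0 gives the reaction function q_O = (53 - q_A)/2.
Arcadia substitutes q_O(q_A) into its own profit: π_A = q_A(73 - q_A - (53 - q_A)/2) - 19q_A = (93/2 - (1/2)q_A)q_A - 19q_A.
Leader FOC: 55/2 - q_A = 0, so q_A = 55/2.
Then q_O = (53 - 55/2)/2 = 51/4.
Price P = 73 - 161/4 = 131/4.
Orion's profit: (131/4 - 20)·(51/4) = 162.5625.

162.56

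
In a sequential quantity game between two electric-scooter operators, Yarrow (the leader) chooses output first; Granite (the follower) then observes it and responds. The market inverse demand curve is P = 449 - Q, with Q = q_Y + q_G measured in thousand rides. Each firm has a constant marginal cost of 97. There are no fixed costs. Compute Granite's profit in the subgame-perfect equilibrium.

7744

Solve by backward induction. Given q_Y, the follower Granite maximises π_G = (449 - q_Y - q_G)q_G - 97q_G.
Setting the follower's marginal profit to zero, 352 - q_Y - 2q_G = 0, i.e. q_G = (352 - q_Y)/2.
Yarrow substitutes q_G(q_Y) into its own profit: π_Y = q_Y(449 - q_Y - (352 - q_Y)/2) - 97q_Y = (273 - (1/2)q_Y)q_Y - 97q_Y.
Leader FOC: 176 - q_Y = 0, so q_Y = 176.
Then q_G = (352 - 176)/2 = 88.
Price P = 449 - 264 = 185.
Granite's profit: (185 - 97)·88 = 7744.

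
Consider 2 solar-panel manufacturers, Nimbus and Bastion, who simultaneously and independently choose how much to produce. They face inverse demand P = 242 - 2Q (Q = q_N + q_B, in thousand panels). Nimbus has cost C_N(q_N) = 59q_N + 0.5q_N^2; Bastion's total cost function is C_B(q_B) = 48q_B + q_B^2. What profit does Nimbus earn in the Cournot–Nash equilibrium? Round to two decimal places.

1864.28

Nimbus's profit: π_N = (242 - 2Q)q_N - (59q_N + (1/2)q_N²). Setting ∂π_N/∂q_N = 0: 183 - 5q_N - 2(q_B) = 0.
Bastion's profit: π_B = (242 - 2Q)q_B - (48q_B + q_B²). Setting ∂π_B/∂q_B = 0: 194 - 6q_B - 2(q_N) = 0.
Rearranging gives the reaction functions q_N = (183 - 2q_B)/5 and q_B = (194 - 2q_N)/6.
Substituting one into the other gives q_N = 355/13 and q_B = 302/13.
Price P = 242 - 2·(657/13) = 1832/13.
Nimbus's profit: (1832/13)·(355/13) - 59·(355/13) - (1/2)(355/13)² = 1864.2751.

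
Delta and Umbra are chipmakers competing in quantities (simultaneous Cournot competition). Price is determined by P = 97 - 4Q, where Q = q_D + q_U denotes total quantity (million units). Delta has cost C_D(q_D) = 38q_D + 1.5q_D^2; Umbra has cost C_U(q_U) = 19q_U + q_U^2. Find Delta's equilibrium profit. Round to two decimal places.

Delta's profit: π_D = (97 - 4Q)q_D - (38q_D + (3/2)q_D²). Setting ∂π_D/∂q_D = 0: 59 - 11q_D - 4(q_U) = 0.
Umbra's first-order condition: 78 - 10q_U - 4(q_D) = 0.
Rearranging gives the reaction functions q_D = (59 - 4q_U)/11 and q_U = (78 - 4q_D)/10.
Solving the pair: q_D = 139/47, q_U = 311/47.
Price P = 97 - 4·(450/47) = 58.7021.
Delta's profit: 58.7021·(139/47) - 38·(139/47) - (3/2)(139/47)² = 48.1057.

48.11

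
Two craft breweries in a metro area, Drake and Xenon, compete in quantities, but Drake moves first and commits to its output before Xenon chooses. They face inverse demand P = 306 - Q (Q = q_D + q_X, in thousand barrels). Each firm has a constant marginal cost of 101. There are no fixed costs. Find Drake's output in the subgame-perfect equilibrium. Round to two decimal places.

102.50

Solve by backward induction. Given q_D, the follower Xenon maximises π_X = (306 - q_D - q_X)q_X - 101q_X.
Setting the follower's marginal profit to zero, 205 - q_D - 2q_X = 0, i.e. q_X = (205 - q_D)/2.
The leader anticipates this reaction. Substituting into P = 306 - Q gives P = 407/2 - (1/2)q_D, so π_D = (407/2 - (1/2)q_D)q_D - 101q_D.
Leader FOC: 205/2 - q_D = 0, so q_D = 205/2.
Then q_X = (205 - 205/2)/2 = 205/4.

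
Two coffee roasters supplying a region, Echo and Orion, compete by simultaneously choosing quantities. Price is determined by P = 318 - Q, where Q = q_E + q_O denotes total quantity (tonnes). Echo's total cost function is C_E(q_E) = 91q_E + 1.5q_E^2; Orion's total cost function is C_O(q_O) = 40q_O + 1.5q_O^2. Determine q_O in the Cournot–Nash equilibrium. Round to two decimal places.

48.46

Echo's profit: π_E = (318 - Q)q_E - (91q_E + (3/2)q_E²). Setting ∂π_E/∂q_E = 0: 227 - 5q_E - (q_O) = 0.
Orion's first-order condition: 278 - 5q_O - (q_E) = 0.
Rearranging gives the reaction functions q_E = (227 - q_O)/5 and q_O = (278 - q_E)/5.
Solving the pair: q_E = 857/24, q_O = 1163/24.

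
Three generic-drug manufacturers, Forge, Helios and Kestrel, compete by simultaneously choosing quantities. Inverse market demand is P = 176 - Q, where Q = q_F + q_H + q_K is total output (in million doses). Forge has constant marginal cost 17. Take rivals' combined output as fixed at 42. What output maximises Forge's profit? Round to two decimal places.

With rivals' combined output fixed at 42, Forge's profit is π_F = (176 - 42 - q_F)q_F - (17q_F) = (134 - q_F)q_F - (17q_F).
∂π_F/∂q_F = 117 - 2q_F = 0, so q_F = 117/2.

58.50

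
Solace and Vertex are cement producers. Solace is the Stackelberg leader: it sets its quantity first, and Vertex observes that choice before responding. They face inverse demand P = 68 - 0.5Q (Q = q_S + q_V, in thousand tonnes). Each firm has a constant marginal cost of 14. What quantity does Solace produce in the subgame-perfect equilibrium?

54

The follower Vertex best-responds to any q_S: π_V = (68 - 0.5Q)q_V - 14q_V.
∂π_V/∂q_V = 54 - (1/2)q_S - q_V = 0 gives the reaction function q_V = (54 - (1/2)q_S).
Solace substitutes q_V(q_S) into its own profit: π_S = q_S(68 - (1/2)q_S - (54 - (1/2)q_S)/2) - 14q_S = (41 - (1/4)q_S)q_S - 14q_S.
Maximising: ∂π_S/∂q_S = 27 - (1/2)q_S = 0, giving q_S = 54.
Then q_V = (54 - (1/2)·54) = 27.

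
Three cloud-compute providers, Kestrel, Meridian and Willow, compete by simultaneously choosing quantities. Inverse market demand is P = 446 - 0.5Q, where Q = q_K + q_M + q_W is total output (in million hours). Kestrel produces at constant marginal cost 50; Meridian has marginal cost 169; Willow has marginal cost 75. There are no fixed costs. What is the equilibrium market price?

185

Kestrel's profit: π_K = (446 - 0.5Q)q_K - (50q_K). Setting ∂π_K/∂q_K = 0: 396 - q_K - (1/2)(q_M + q_W) = 0.
Meridian's profit: π_M = (446 - 0.5Q)q_M - (169q_M). Setting ∂π_M/∂q_M = 0: 277 - q_M - (1/2)(q_K + q_W) = 0.
Willow's profit: π_W = (446 - 0.5Q)q_W - (75q_W). Setting ∂π_W/∂q_W = 0: 371 - q_W - (1/2)(q_K + q_M) = 0.
Summing all 3 equations gives 1044 − 2Q = 0, hence Q = 522.
Back-substituting: q_K = (396 − 261)/(1/2) = 270, q_M = (277 − 261)/(1/2) = 32, q_W = (371 − 261)/(1/2) = 220.
Total output Q = 522, so price P = 446 - (1/2)·522 = 185.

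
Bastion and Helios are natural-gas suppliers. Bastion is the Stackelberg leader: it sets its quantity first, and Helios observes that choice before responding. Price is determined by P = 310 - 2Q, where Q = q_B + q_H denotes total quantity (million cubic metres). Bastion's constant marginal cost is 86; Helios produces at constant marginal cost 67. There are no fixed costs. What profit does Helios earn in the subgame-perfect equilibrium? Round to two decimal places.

Solve by backward induction. Given q_B, the follower Helios maximises π_H = (310 - 2q_B - 2q_H)q_H - 67q_H.
Setting the follower's marginal profit to zero, 243 - 2q_B - 4q_H = 0, i.e. q_H = (243 - 2q_B)/4.
The leader anticipates this reaction. Substituting into P = 310 - 2Q gives P = 377/2 - q_B, so π_B = (377/2 - q_B)q_B - 86q_B.
The leader's first-order condition 205/2 - 2q_B = 0 yields q_B = 205/4.
Then q_H = (243 - 2·(205/4))/4 = 281/8.
Price P = 310 - 2·(691/8) = 549/4.
Helios's profit: (549/4 - 67)·(281/8) = 2467.5313.

2467.53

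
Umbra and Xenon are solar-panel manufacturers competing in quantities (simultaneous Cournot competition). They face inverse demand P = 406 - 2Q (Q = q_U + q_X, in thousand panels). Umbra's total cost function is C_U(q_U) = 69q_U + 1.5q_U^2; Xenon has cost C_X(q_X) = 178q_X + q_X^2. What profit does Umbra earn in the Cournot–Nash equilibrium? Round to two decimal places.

5944.08

Umbra's profit: π_U = (406 - 2Q)q_U - (69q_U + (3/2)q_U²). Setting ∂π_U/∂q_U = 0: 337 - 7q_U - 2(q_X) = 0.
Xenon's first-order condition: 228 - 6q_X - 2(q_U) = 0.
So q_U = (337 - 2q_X)/7 and q_X = (228 - 2q_U)/6.
Substituting one into the other gives q_U = 783/19 and q_X = 461/19.
Price P = 406 - 2·(1244/19) = 275.0526.
Umbra's profit: 275.0526·(783/19) - 69·(783/19) - (3/2)(783/19)² = 5944.0762.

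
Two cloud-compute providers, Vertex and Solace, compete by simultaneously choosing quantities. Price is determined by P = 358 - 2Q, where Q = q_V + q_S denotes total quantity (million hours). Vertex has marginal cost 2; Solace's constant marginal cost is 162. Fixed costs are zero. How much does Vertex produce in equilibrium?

Vertex's profit: π_V = (358 - 2Q)q_V - (2q_V). Setting ∂π_V/∂q_V = 0: 356 - 4q_V - 2(q_S) = 0.
Solace's profit: π_S = (358 - 2Q)q_S - (162q_S). Setting ∂π_S/∂q_S = 0: 196 - 4q_S - 2(q_V) = 0.
So q_V = (356 - 2q_S)/4 and q_S = (196 - 2q_V)/4.
Solving the pair: q_V = 86, q_S = 6.

86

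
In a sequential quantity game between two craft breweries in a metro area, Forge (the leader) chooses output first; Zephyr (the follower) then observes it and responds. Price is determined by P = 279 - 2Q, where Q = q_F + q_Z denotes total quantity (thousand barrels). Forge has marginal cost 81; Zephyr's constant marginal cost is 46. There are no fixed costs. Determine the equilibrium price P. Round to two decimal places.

The follower Zephyr best-responds to any q_F: π_Z = (279 - 2Q)q_Z - 46q_Z.
Follower FOC: 233 - 2q_F - 4q_Z = 0, so q_Z(q_F) = (233 - 2q_F)/4.
Forge substitutes q_Z(q_F) into its own profit: π_F = q_F(279 - 2q_F - (233 - 2q_F)/2) - 81q_F = (325/2 - q_F)q_F - 81q_F.
The leader's first-order condition 163/2 - 2q_F = 0 yields q_F = 163/4.
Then q_Z = (233 - 2·(163/4))/4 = 303/8.
Total output Q = 629/8, so price P = 279 - 2·(629/8) = 487/4.

121.75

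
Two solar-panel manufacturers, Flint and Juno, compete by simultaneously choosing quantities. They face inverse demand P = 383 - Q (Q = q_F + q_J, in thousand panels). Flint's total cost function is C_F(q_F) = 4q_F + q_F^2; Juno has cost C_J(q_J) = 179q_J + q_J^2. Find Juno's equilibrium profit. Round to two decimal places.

1697.50

Flint's profit: π_F = (383 - Q)q_F - (4q_F + q_F²). Setting ∂π_F/∂q_F = 0: 379 - 4q_F - (q_J) = 0.
Juno's first-order condition: 204 - 4q_J - (q_F) = 0.
Best responses: q_F = (379 - q_J)/4, q_J = (204 - q_F)/4.
Solving the pair: q_F = 1312/15, q_J = 437/15.
Price P = 383 - 583/5 = 1332/5.
Juno's profit: (1332/5)·(437/15) - 179·(437/15) - (437/15)² = 1697.5022.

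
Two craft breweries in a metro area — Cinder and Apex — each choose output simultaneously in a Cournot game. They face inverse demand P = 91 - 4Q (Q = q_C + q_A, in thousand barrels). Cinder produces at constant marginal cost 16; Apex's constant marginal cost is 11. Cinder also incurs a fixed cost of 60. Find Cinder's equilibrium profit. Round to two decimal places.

Cinder's profit: π_C = (91 - 4Q)q_C - (16q_C). Setting ∂π_C/∂q_C = 0: 75 - 8q_C - 4(q_A) = 0.
Apex's first-order condition: 80 - 8q_A - 4(q_C) = 0.
So q_C = (75 - 4q_A)/8 and q_A = (80 - 4q_C)/8.
Substituting one into the other gives q_C = 35/6 and q_A = 85/12.
Price P = 91 - 4·(155/12) = 118/3.
Cinder's profit: (118/3 - 16)·(35/6) - 60 = 685/9.

76.11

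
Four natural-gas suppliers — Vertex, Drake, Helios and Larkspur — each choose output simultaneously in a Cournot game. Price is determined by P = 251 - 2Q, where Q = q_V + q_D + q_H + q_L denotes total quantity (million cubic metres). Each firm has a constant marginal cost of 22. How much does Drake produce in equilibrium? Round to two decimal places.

Each firm earns π_i = (251 - 2Q)q_i - 22q_i.
First-order condition (treating rivals' output as given): 229 - 4q_i - 2·Σ_{j≠i} q_j = 0.
With identical firms every q_j equals q_i, so Σ_{j≠i} q_j = 3q_i and 229 = 10q_i, giving q_i = 229/10.

22.90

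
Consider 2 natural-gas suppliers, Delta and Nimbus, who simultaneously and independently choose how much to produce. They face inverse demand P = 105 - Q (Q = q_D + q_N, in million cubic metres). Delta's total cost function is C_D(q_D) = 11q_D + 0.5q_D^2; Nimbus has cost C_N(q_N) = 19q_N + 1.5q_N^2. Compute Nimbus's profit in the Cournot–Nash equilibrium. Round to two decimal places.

343.06

Delta's profit: π_D = (105 - Q)q_D - (11q_D + (1/2)q_D²). Setting ∂π_D/∂q_D = 0: 94 - 3q_D - (q_N) = 0.
Nimbus's first-order condition: 86 - 5q_N - (q_D) = 0.
Rearranging gives the reaction functions q_D = (94 - q_N)/3 and q_N = (86 - q_D)/5.
Substituting one into the other gives q_D = 192/7 and q_N = 82/7.
Price P = 105 - 274/7 = 461/7.
Nimbus's profit: (461/7)·(82/7) - 19·(82/7) - (3/2)(82/7)² = 343.0612.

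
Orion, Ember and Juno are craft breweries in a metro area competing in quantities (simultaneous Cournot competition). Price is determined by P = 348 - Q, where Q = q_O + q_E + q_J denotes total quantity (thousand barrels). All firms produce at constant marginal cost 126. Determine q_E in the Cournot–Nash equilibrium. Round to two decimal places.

A representative firm's profit is π_i = q_i(348 - Q) - 126q_i.
First-order condition (treating rivals' output as given): 222 - 2q_i - Σ_{j≠i} q_j = 0.
With identical firms every q_j equals q_i, so Σ_{j≠i} q_j = 2q_i and 222 = 4q_i, giving q_i = 111/2.

55.50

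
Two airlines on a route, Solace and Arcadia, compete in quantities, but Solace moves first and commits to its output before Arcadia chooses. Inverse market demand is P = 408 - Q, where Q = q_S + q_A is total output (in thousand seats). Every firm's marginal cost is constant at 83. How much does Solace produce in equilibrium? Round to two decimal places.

162.50

Solve by backward induction. Given q_S, the follower Arcadia maximises π_A = (408 - q_S - q_A)q_A - 83q_A.
∂π_A/∂q_A = 325 - q_S - 2q_A = 0 gives the reaction function q_A = (325 - q_S)/2.
The leader anticipates this reaction. Substituting into P = 408 - Q gives P = 491/2 - (1/2)q_S, so π_S = (491/2 - (1/2)q_S)q_S - 83q_S.
Leader FOC: 325/2 - q_S = 0, so q_S = 325/2.
Then q_A = (325 - 325/2)/2 = 325/4.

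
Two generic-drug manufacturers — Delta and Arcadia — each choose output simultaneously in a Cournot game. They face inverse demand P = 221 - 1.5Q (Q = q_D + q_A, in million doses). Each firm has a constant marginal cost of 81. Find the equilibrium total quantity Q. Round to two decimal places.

Each firm earns π_i = (221 - 1.5Q)q_i - 81q_i.
Setting ∂π_i/∂q_i = 0 with rivals' quantities fixed: 140 - 3q_i - (3/2)q_j = 0.
With identical firms every q_j equals q_i, so q_j = q_i and 140 = (9/2)q_i, giving q_i = 280/9.
Total output Q = 280/9 + 280/9 = 560/9.

62.22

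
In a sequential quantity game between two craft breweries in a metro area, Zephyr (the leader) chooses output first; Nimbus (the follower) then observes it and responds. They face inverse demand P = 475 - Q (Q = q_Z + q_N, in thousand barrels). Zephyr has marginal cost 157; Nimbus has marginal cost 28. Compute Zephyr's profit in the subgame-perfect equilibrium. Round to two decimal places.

4465.13

Solve by backward induction. Given q_Z, the follower Nimbus maximises π_N = (475 - q_Z - q_N)q_N - 28q_N.
Setting the follower's marginal profit to zero, 447 - q_Z - 2q_N = 0, i.e. q_N = (447 - q_Z)/2.
Zephyr substitutes q_N(q_Z) into its own profit: π_Z = q_Z(475 - q_Z - (447 - q_Z)/2) - 157q_Z = (503/2 - (1/2)q_Z)q_Z - 157q_Z.
Maximising: ∂π_Z/∂q_Z = 189/2 - q_Z = 0, giving q_Z = 189/2.
Then q_N = (447 - 189/2)/2 = 705/4.
Price P = 475 - 1083/4 = 817/4.
Zephyr's profit: (817/4 - 157)·(189/2) = 4465.1250.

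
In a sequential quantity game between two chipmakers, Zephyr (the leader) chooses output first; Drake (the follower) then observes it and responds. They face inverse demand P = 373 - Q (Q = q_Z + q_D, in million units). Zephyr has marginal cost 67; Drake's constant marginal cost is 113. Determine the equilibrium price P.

Solve by backward induction. Given q_Z, the follower Drake maximises π_D = (373 - q_Z - q_D)q_D - 113q_D.
∂π_D/∂q_D = 260 - q_Z - 2q_D = 0 gives the reaction function q_D = (260 - q_Z)/2.
Zephyr substitutes q_D(q_Z) into its own profit: π_Z = q_Z(373 - q_Z - (260 - q_Z)/2) - 67q_Z = (243 - (1/2)q_Z)q_Z - 67q_Z.
Leader FOC: 176 - q_Z = 0, so q_Z = 176.
Then q_D = (260 - 176)/2 = 42.
Total output Q = 218, so price P = 373 - 218 = 155.

155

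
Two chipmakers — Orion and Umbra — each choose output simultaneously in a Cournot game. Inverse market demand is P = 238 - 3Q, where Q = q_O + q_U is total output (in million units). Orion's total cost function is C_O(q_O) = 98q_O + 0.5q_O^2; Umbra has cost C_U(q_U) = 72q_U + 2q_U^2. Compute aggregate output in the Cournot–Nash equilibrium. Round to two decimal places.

26.95

Orion's profit: π_O = (238 - 3Q)q_O - (98q_O + (1/2)q_O²). Setting ∂π_O/∂q_O = 0: 140 - 7q_O - 3(q_U) = 0.
Umbra's profit: π_U = (238 - 3Q)q_U - (72q_U + 2q_U²). Setting ∂π_U/∂q_U = 0: 166 - 10q_U - 3(q_O) = 0.
So q_O = (140 - 3q_U)/7 and q_U = (166 - 3q_O)/10.
Substituting one into the other gives q_O = 902/61 and q_U = 742/61.
Total output Q = 902/61 + 742/61 = 1644/61.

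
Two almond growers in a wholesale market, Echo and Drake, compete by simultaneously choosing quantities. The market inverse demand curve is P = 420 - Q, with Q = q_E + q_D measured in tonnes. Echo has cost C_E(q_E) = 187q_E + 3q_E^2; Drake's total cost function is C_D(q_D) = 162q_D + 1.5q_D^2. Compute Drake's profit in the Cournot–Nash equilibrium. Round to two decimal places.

5510.46

Echo's profit: π_E = (420 - Q)q_E - (187q_E + 3q_E²). Setting ∂π_E/∂q_E = 0: 233 - 8q_E - (q_D) = 0.
Drake's first-order condition: 258 - 5q_D - (q_E) = 0.
Best responses: q_E = (233 - q_D)/8, q_D = (258 - q_E)/5.
Solving the pair: q_E = 907/39, q_D = 1831/39.
Price P = 420 - 70.2051 = 349.7949.
Drake's profit: 349.7949·(1831/39) - 162·(1831/39) - (3/2)(1831/39)² = 5510.4553.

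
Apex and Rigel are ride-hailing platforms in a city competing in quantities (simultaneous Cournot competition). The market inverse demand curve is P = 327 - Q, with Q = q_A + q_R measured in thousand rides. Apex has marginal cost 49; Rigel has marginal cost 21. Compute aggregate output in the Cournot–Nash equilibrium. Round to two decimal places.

194.67

Apex's profit: π_A = (327 - Q)q_A - (49q_A). Setting ∂π_A/∂q_A = 0: 278 - 2q_A - (q_R) = 0.
Rigel's first-order condition: 306 - 2q_R - (q_A) = 0.
So q_A = (278 - q_R)/2 and q_R = (306 - q_A)/2.
Substituting one into the other gives q_A = 250/3 and q_R = 334/3.
Total output Q = 250/3 + 334/3 = 584/3.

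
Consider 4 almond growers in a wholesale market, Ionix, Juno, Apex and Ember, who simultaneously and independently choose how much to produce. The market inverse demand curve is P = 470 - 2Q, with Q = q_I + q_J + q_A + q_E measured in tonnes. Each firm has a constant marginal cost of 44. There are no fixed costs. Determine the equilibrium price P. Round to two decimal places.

A representative firm's profit is π_i = q_i(470 - 2Q) - 44q_i.
First-order condition (treating rivals' output as given): 426 - 4q_i - 2·Σ_{j≠i} q_j = 0.
By symmetry each firm produces the same amount; substituting Σ_{j≠i} q_j = 3q_i yields q_i = 426/10 = 213/5.
Total output Q = 852/5, so price P = 470 - 2·(852/5) = 646/5.

129.20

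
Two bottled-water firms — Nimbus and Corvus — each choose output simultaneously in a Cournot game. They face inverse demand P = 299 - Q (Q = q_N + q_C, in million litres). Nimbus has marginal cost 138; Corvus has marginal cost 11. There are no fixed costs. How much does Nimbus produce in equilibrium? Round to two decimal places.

Nimbus's profit: π_N = (299 - Q)q_N - (138q_N). Setting ∂π_N/∂q_N = 0: 161 - 2q_N - (q_C) = 0.
Corvus's profit: π_C = (299 - Q)q_C - (11q_C). Setting ∂π_C/∂q_C = 0: 288 - 2q_C - (q_N) = 0.
So q_N = (161 - q_C)/2 and q_C = (288 - q_N)/2.
Substituting one into the other gives q_N = 34/3 and q_C = 415/3.

11.33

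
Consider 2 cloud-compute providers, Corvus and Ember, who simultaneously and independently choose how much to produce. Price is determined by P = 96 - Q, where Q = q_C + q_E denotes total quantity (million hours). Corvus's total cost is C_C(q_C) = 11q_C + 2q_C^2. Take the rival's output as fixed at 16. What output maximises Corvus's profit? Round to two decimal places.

11.50

With the rival's output fixed at 16, Corvus's profit is π_C = (96 - 16 - q_C)q_C - (11q_C + 2q_C²) = (80 - q_C)q_C - (11q_C + 2q_C²).
∂π_C/∂q_C = 69 - 6q_C = 0, so q_C = 23/2.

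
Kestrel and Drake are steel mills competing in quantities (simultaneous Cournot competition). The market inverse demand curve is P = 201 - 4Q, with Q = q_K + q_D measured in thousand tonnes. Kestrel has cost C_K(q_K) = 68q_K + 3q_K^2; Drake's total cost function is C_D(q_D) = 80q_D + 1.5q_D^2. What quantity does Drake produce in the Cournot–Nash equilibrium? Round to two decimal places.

8.42

Kestrel's profit: π_K = (201 - 4Q)q_K - (68q_K + 3q_K²). Setting ∂π_K/∂q_K = 0: 133 - 14q_K - 4(q_D) = 0.
Drake's profit: π_D = (201 - 4Q)q_D - (80q_D + (3/2)q_D²). Setting ∂π_D/∂q_D = 0: 121 - 11q_D - 4(q_K) = 0.
Best responses: q_K = (133 - 4q_D)/14, q_D = (121 - 4q_K)/11.
Solving the pair: q_K = 979/138, q_D = 581/69.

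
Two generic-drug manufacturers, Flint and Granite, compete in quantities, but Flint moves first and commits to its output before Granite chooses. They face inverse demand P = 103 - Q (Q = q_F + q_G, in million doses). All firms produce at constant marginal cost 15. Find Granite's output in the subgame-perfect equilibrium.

22

The follower Granite best-responds to any q_F: π_G = (103 - Q)q_G - 15q_G.
∂π_G/∂q_G = 88 - q_F - 2q_G = 0 gives the reaction function q_G = (88 - q_F)/2.
Flint substitutes q_G(q_F) into its own profit: π_F = q_F(103 - q_F - (88 - q_F)/2) - 15q_F = (59 - (1/2)q_F)q_F - 15q_F.
Leader FOC: 44 - q_F = 0, so q_F = 44.
Then q_G = (88 - 44)/2 = 22.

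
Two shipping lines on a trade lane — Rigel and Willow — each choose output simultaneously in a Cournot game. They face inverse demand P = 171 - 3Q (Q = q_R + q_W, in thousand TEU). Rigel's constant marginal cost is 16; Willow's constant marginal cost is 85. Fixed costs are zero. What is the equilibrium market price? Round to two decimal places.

Rigel's profit: π_R = (171 - 3Q)q_R - (16q_R). Setting ∂π_R/∂q_R = 0: 155 - 6q_R - 3(q_W) = 0.
Willow's first-order condition: 86 - 6q_W - 3(q_R) = 0.
Best responses: q_R = (155 - 3q_W)/6, q_W = (86 - 3q_R)/6.
Substituting one into the other gives q_R = 224/9 and q_W = 17/9.
Total output Q = 241/9, so price P = 171 - 3·(241/9) = 272/3.

90.67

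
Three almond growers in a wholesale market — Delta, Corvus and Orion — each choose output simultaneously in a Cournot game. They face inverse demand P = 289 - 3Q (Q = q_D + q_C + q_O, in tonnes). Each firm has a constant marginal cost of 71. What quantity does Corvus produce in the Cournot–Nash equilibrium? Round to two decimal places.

Each firm earns π_i = (289 - 3Q)q_i - 71q_i.
Setting ∂π_i/∂q_i = 0 with rivals' quantities fixed: 218 - 6q_i - 3·Σ_{j≠i} q_j = 0.
By symmetry each firm produces the same amount; substituting Σ_{j≠i} q_j = 2q_i yields q_i = 218/12 = 109/6.

18.17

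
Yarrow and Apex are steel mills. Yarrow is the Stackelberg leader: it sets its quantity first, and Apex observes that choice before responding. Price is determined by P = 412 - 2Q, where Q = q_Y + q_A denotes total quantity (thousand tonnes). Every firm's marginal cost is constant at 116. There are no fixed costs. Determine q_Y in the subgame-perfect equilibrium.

74

Solve by backward induction. Given q_Y, the follower Apex maximises π_A = (412 - 2q_Y - 2q_A)q_A - 116q_A.
∂π_A/∂q_A = 296 - 2q_Y - 4q_A = 0 gives the reaction function q_A = (296 - 2q_Y)/4.
The leader anticipates this reaction. Substituting into P = 412 - 2Q gives P = 264 - q_Y, so π_Y = (264 - q_Y)q_Y - 116q_Y.
Maximising: ∂π_Y/∂q_Y = 148 - 2q_Y = 0, giving q_Y = 74.
Then q_A = (296 - 2·74)/4 = 37.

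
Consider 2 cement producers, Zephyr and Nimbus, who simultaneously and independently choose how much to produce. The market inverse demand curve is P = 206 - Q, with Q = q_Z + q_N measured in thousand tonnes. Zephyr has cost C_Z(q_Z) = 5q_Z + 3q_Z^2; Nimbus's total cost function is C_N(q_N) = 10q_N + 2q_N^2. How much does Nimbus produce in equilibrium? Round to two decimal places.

29.09

Zephyr's profit: π_Z = (206 - Q)q_Z - (5q_Z + 3q_Z²). Setting ∂π_Z/∂q_Z = 0: 201 - 8q_Z - (q_N) = 0.
Nimbus's profit: π_N = (206 - Q)q_N - (10q_N + 2q_N²). Setting ∂π_N/∂q_N = 0: 196 - 6q_N - (q_Z) = 0.
Best responses: q_Z = (201 - q_N)/8, q_N = (196 - q_Z)/6.
Solving the pair: q_Z = 1010/47, q_N = 1367/47.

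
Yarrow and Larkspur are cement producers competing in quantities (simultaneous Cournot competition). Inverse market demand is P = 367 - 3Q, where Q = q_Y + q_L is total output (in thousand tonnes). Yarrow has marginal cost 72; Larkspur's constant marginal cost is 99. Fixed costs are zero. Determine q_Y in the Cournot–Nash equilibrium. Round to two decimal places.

Yarrow's profit: π_Y = (367 - 3Q)q_Y - (72q_Y). Setting ∂π_Y/∂q_Y = 0: 295 - 6q_Y - 3(q_L) = 0.
Larkspur's first-order condition: 268 - 6q_L - 3(q_Y) = 0.
Rearranging gives the reaction functions q_Y = (295 - 3q_L)/6 and q_L = (268 - 3q_Y)/6.
Substituting one into the other gives q_Y = 322/9 and q_L = 241/9.

35.78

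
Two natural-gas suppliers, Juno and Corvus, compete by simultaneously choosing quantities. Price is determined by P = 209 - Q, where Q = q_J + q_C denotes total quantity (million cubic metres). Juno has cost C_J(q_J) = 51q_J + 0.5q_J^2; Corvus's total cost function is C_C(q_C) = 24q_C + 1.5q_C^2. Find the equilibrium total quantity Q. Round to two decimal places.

71.57

Juno's profit: π_J = (209 - Q)q_J - (51q_J + (1/2)q_J²). Setting ∂π_J/∂q_J = 0: 158 - 3q_J - (q_C) = 0.
Corvus's profit: π_C = (209 - Q)q_C - (24q_C + (3/2)q_C²). Setting ∂π_C/∂q_C = 0: 185 - 5q_C - (q_J) = 0.
So q_J = (158 - q_C)/3 and q_C = (185 - q_J)/5.
Substituting one into the other gives q_J = 605/14 and q_C = 397/14.
Total output Q = 605/14 + 397/14 = 501/7.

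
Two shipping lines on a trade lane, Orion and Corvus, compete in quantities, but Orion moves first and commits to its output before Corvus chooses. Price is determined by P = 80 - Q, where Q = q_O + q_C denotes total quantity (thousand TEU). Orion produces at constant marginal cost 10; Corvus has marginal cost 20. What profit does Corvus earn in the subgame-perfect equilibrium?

Solve by backward induction. Given q_O, the follower Corvus maximises π_C = (80 - q_O - q_C)q_C - 20q_C.
Follower FOC: 60 - q_O - 2q_C = 0, so q_C(q_O) = (60 - q_O)/2.
The leader anticipates this reaction. Substituting into P = 80 - Q gives P = 50 - (1/2)q_O, so π_O = (50 - (1/2)q_O)q_O - 10q_O.
Maximising: ∂π_O/∂q_O = 40 - q_O = 0, giving q_O = 40.
Then q_C = (60 - 40)/2 = 10.
Price P = 80 - 50 = 30.
Corvus's profit: (30 - 20)·10 = 100.

100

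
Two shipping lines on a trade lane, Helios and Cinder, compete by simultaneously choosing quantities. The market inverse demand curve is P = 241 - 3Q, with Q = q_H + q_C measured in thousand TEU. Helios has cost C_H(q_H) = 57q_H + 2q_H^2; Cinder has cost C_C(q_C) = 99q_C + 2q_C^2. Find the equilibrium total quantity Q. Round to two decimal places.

Helios's profit: π_H = (241 - 3Q)q_H - (57q_H + 2q_H²). Setting ∂π_H/∂q_H = 0: 184 - 10q_H - 3(q_C) = 0.
Cinder's first-order condition: 142 - 10q_C - 3(q_H) = 0.
Best responses: q_H = (184 - 3q_C)/10, q_C = (142 - 3q_H)/10.
Substituting one into the other gives q_H = 202/13 and q_C = 124/13.
Total output Q = 202/13 + 124/13 = 326/13.

25.08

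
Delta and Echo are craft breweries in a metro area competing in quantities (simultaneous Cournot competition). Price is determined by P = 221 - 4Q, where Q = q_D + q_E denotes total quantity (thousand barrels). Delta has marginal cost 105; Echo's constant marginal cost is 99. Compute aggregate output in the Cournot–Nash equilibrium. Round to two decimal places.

19.83

Delta's profit: π_D = (221 - 4Q)q_D - (105q_D). Setting ∂π_D/∂q_D = 0: 116 - 8q_D - 4(q_E) = 0.
Echo's profit: π_E = (221 - 4Q)q_E - (99q_E). Setting ∂π_E/∂q_E = 0: 122 - 8q_E - 4(q_D) = 0.
So q_D = (116 - 4q_E)/8 and q_E = (122 - 4q_D)/8.
Substituting one into the other gives q_D = 55/6 and q_E = 32/3.
Total output Q = 55/6 + 32/3 = 119/6.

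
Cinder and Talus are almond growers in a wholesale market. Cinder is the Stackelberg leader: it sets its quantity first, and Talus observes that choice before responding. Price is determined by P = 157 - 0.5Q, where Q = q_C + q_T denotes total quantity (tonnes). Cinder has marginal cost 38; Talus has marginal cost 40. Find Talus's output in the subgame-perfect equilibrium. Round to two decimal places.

Solve by backward induction. Given q_C, the follower Talus maximises π_T = (157 - (1/2)q_C - (1/2)q_T)q_T - 40q_T.
Setting the follower's marginal profit to zero, 117 - (1/2)q_C - q_T = 0, i.e. q_T = (117 - (1/2)q_C).
Cinder substitutes q_T(q_C) into its own profit: π_C = q_C(157 - (1/2)q_C - (117 - (1/2)q_C)/2) - 38q_C = (197/2 - (1/4)q_C)q_C - 38q_C.
Leader FOC: 121/2 - (1/2)q_C = 0, so q_C = 121.
Then q_T = (117 - (1/2)·121) = 113/2.

56.50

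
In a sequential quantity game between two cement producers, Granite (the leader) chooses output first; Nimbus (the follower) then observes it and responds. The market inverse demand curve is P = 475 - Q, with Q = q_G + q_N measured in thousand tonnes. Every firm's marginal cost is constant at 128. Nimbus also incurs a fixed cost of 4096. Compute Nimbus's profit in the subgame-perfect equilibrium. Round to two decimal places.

Solve by backward induction. Given q_G, the follower Nimbus maximises π_N = (475 - q_G - q_N)q_N - 128q_N.
Setting the follower's marginal profit to zero, 347 - q_G - 2q_N = 0, i.e. q_N = (347 - q_G)/2.
Granite substitutes q_N(q_G) into its own profit: π_G = q_G(475 - q_G - (347 - q_G)/2) - 128q_G = (603/2 - (1/2)q_G)q_G - 128q_G.
Maximising: ∂π_G/∂q_G = 347/2 - q_G = 0, giving q_G = 347/2.
Then q_N = (347 - 347/2)/2 = 347/4.
Price P = 475 - 1041/4 = 859/4.
Nimbus's profit: (859/4 - 128)·(347/4) - 4096 = 3429.5625.

3429.56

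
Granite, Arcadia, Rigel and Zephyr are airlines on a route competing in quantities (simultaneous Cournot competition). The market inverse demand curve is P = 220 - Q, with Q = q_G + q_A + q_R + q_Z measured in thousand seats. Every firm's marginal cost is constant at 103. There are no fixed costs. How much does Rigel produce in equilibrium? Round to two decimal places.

23.40

A representative firm's profit is π_i = q_i(220 - Q) - 103q_i.
First-order condition (treating rivals' output as given): 117 - 2q_i - Σ_{j≠i} q_j = 0.
By symmetry each firm produces the same amount; substituting Σ_{j≠i} q_j = 3q_i yields q_i = 117/5.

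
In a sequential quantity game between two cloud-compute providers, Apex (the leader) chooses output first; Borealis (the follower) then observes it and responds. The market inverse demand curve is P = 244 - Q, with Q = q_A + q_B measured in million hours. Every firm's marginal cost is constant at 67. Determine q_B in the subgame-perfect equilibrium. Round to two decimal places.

44.25

The follower Borealis best-responds to any q_A: π_B = (244 - Q)q_B - 67q_B.
Follower FOC: 177 - q_A - 2q_B = 0, so q_B(q_A) = (177 - q_A)/2.
Apex substitutes q_B(q_A) into its own profit: π_A = q_A(244 - q_A - (177 - q_A)/2) - 67q_A = (311/2 - (1/2)q_A)q_A - 67q_A.
Leader FOC: 177/2 - q_A = 0, so q_A = 177/2.
Then q_B = (177 - 177/2)/2 = 177/4.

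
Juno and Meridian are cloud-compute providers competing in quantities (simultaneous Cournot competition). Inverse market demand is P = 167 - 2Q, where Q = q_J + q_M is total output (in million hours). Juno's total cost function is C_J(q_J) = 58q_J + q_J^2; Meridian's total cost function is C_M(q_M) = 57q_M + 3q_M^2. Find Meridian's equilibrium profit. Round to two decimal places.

Juno's profit: π_J = (167 - 2Q)q_J - (58q_J + q_J²). Setting ∂π_J/∂q_J = 0: 109 - 6q_J - 2(q_M) = 0.
Meridian's profit: π_M = (167 - 2Q)q_M - (57q_M + 3q_M²). Setting ∂π_M/∂q_M = 0: 110 - 10q_M - 2(q_J) = 0.
Best responses: q_J = (109 - 2q_M)/6, q_M = (110 - 2q_J)/10.
Solving the pair: q_J = 435/28, q_M = 221/28.
Price P = 167 - 2·(164/7) = 841/7.
Meridian's profit: (841/7)·(221/28) - 57·(221/28) - 3(221/28)² = 311.4860.

311.49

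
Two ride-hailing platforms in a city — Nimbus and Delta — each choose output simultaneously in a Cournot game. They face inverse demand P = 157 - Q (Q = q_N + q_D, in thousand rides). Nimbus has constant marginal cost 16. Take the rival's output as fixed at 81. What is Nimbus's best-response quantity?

With the rival's output fixed at 81, Nimbus's profit is π_N = (157 - 81 - q_N)q_N - (16q_N) = (76 - q_N)q_N - (16q_N).
∂π_N/∂q_N = 60 - 2q_N = 0, so q_N = 30.

30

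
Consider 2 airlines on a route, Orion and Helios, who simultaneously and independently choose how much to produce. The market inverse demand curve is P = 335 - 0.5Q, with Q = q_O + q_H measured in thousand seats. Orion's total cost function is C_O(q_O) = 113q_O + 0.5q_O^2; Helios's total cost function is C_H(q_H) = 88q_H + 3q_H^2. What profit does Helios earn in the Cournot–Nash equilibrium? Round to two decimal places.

Orion's profit: π_O = (335 - 0.5Q)q_O - (113q_O + (1/2)q_O²). Setting ∂π_O/∂q_O = 0: 222 - 2q_O - (1/2)(q_H) = 0.
Helios's first-order condition: 247 - 7q_H - (1/2)(q_O) = 0.
So q_O = (222 - (1/2)q_H)/2 and q_H = (247 - (1/2)q_O)/7.
Solving the pair: q_O = 104.0364, q_H = 1532/55.
Price P = 335 - (1/2)·131.8909 = 269.0545.
Helios's profit: 269.0545·(1532/55) - 88·(1532/55) - 3(1532/55)² = 2715.5650.

2715.56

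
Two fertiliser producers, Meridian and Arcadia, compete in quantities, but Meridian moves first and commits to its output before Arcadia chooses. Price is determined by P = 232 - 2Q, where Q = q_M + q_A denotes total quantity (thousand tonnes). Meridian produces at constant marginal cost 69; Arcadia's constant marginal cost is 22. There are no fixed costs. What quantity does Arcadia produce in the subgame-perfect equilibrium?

38

Solve by backward induction. Given q_M, the follower Arcadia maximises π_A = (232 - 2q_M - 2q_A)q_A - 22q_A.
∂π_A/∂q_A = 210 - 2q_M - 4q_A = 0 gives the reaction function q_A = (210 - 2q_M)/4.
The leader anticipates this reaction. Substituting into P = 232 - 2Q gives P = 127 - q_M, so π_M = (127 - q_M)q_M - 69q_M.
Maximising: ∂π_M/∂q_M = 58 - 2q_M = 0, giving q_M = 29.
Then q_A = (210 - 2·29)/4 = 38.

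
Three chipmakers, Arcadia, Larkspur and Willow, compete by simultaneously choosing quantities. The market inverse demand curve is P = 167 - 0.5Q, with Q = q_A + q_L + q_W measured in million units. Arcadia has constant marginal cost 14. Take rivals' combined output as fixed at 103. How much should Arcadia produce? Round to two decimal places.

101.50

With rivals' combined output fixed at 103, Arcadia's profit is π_A = (167 - (1/2)·103 - (1/2)q_A)q_A - (14q_A) = (231/2 - (1/2)q_A)q_A - (14q_A).
∂π_A/∂q_A = 203/2 - q_A = 0, so q_A = 203/2.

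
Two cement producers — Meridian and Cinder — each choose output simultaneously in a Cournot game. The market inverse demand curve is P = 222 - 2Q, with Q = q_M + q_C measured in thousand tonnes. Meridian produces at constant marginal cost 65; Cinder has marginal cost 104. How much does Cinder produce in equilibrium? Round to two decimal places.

Meridian's profit: π_M = (222 - 2Q)q_M - (65q_M). Setting ∂π_M/∂q_M = 0: 157 - 4q_M - 2(q_C) = 0.
Cinder's first-order condition: 118 - 4q_C - 2(q_M) = 0.
So q_M = (157 - 2q_C)/4 and q_C = (118 - 2q_M)/4.
Solving the pair: q_M = 98/3, q_C = 79/6.

13.17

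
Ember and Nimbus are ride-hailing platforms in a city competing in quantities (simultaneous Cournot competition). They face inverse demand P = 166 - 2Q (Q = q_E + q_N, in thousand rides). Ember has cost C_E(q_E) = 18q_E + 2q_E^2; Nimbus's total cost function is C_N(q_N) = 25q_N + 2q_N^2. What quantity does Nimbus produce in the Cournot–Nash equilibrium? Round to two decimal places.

13.87

Ember's profit: π_E = (166 - 2Q)q_E - (18q_E + 2q_E²). Setting ∂π_E/∂q_E = 0: 148 - 8q_E - 2(q_N) = 0.
Nimbus's profit: π_N = (166 - 2Q)q_N - (25q_N + 2q_N²). Setting ∂π_N/∂q_N = 0: 141 - 8q_N - 2(q_E) = 0.
Rearranging gives the reaction functions q_E = (148 - 2q_N)/8 and q_N = (141 - 2q_E)/8.
Solving the pair: q_E = 451/30, q_N = 208/15.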